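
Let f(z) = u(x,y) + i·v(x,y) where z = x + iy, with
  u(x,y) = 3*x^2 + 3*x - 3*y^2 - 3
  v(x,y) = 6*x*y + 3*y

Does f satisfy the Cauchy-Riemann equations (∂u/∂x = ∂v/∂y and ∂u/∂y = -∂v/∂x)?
∂u/∂x = 6*x + 3
∂v/∂y = 6*x + 3
∂u/∂y = -6*y
∂v/∂x = 6*y
∂u/∂x = ∂v/∂y and ∂u/∂y = -∂v/∂x hold identically; f is analytic.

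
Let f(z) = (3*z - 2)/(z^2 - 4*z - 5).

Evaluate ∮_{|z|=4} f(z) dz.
By the residue theorem, ∮_C f(z) dz = 2πi · (sum of the residues of f at the poles inside |z| = 4).

The denominator factors as (z + 1)*(z - 5), so the singularities of f are simple poles at z = -1, z = 5.
  |-1|² = 1 < 16 = 4², so this pole is inside the contour.
  |5|² = 25 > 16 = 4², so this pole is outside the contour.

With P(z) = 3*z - 2 and Q(z) = z^2 - 4*z - 5, each pole is simple, so Res(f, z₀) = P(z₀)/Q'(z₀) with Q'(z) = 2*z - 4.
  Res(f, -1) = P(-1)/Q'(-1) = (-5)/(-6) = 5/6

∮_C f(z) dz = 2πi · (5/6) = 5*I*pi/3

Final answer: 5*I*pi/3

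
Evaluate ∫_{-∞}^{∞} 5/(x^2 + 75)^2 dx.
Let f(z) = 5/(z^2 + 75)^2. The denominator has no real zeros and deg Q - deg P = 4 ≥ 2, so the integral of f over the upper semicircle |z| = R tends to 0 as R → ∞. Closing the contour in the upper half-plane,
  ∫_{-∞}^{∞} f(x) dx = 2πi · Σ Res(f, z_k)  over the poles with Im z_k > 0.

Zeros of the denominator: z^2 + 75 = 0 gives z = ±5*sqrt(3)*I.
Upper half-plane: z = 5*sqrt(3)*I (a pole of order 2).

Write f(z) = g(z)/(z - 5*sqrt(3)*I)^2 with g(z) = 5/(z + 5*sqrt(3)*I)^2. For a double pole, Res(f, z₀) = g'(z₀):
  g'(z) = -10/(z + 5*sqrt(3)*I)^3
  Res(f, 5*sqrt(3)*I) = g'(5*sqrt(3)*I) = -sqrt(3)*I/900

∫_{-∞}^{∞} f(x) dx = 2πi · (-sqrt(3)*I/900) = sqrt(3)*pi/450

Final answer: sqrt(3)*pi/450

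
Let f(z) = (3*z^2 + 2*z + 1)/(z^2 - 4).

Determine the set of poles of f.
{-2, 2}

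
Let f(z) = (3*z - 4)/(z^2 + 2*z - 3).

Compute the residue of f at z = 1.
Write f(z) = P(z)/Q(z) with P(z) = 3*z - 4 and Q(z) = z^2 + 2*z - 3.
The denominator factors as Q(z) = (z + 3)*(z - 1), so z = 1 is a simple zero of Q and P is analytic there; z = 1 is therefore a simple pole and
  Res(f, z₀) = P(z₀)/Q'(z₀).

Q'(z) = 2*z + 2, so Q'(1) = 4.
P(1) = -1.

Res(f, 1) = (-1)/(4) = -1/4

Final answer: -1/4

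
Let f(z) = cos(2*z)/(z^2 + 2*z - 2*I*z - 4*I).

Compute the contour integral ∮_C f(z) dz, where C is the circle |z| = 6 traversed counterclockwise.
By the residue theorem, ∮_C f(z) dz = 2πi · (sum of the residues of f at the poles inside |z| = 6).

The denominator factors as (z + 2)*(z - 2*I), so the singularities of f are simple poles at z = -2, z = 2*I.
  |-2|² = 4 < 36 = 6², so this pole is inside the contour.
  |2*I|² = 4 < 36 = 6², so this pole is inside the contour.

With P(z) = cos(2*z) and Q(z) = z^2 + 2*z - 2*I*z - 4*I, each pole is simple, so Res(f, z₀) = P(z₀)/Q'(z₀) with Q'(z) = 2*z + 2 - 2*I.
  Res(f, -2) = P(-2)/Q'(-2) = (cos(4))/(-2 - 2*I) = (-1/4 + I/4)*cos(4)
  Res(f, 2*I) = P(2*I)/Q'(2*I) = (cosh(4))/(2 + 2*I) = (1/4 - I/4)*cosh(4)

Sum of residues inside C: (1/4 - I/4)*cosh(4) + (-1/4 + I/4)*cos(4)
∮_C f(z) dz = 2πi · ((1/4 - I/4)*cosh(4) + (-1/4 + I/4)*cos(4)) = pi*(-1/2 - I/2)*cos(4) + pi*(1/2 + I/2)*cosh(4)

Final answer: pi*(-1/2 - I/2)*cos(4) + pi*(1/2 + I/2)*cosh(4)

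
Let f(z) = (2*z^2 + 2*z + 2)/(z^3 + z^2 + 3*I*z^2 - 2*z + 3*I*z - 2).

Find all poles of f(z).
The singularities of f are the zeros of the denominator. Factoring,
  z^3 + z^2 + 3*I*z^2 - 2*z + 3*I*z - 2 = (z + I)*(z + 1)*(z + 2*I)
so the candidates are z = -I, z = -1, z = -2*I.

Check the numerator P(z) = 2*z^2 + 2*z + 2 at each one:
  P(-I) = -2*I ≠ 0, so z = -I is a (simple) pole.
  P(-1) = 2 ≠ 0, so z = -1 is a (simple) pole.
  P(-2*I) = -6 - 4*I ≠ 0, so z = -2*I is a (simple) pole.

Poles of f: {-1, -2*I, -I}

Final answer: {-1, -2*I, -I}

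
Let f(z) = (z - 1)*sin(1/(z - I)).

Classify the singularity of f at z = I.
Let u = z - I. Then
  sin(1/u) = Σ_{k≥0} (-1)^k (1)^(2k+1)/((2k+1)!·u^(2k+1)) = 1/u - 1/(6*u^3) + 1/(120*u^5) + ...
which has infinitely many negative powers of u, so sin(1/(z - I)) has an essential singularity at z = I.
The extra factor z - 1 is a nonzero polynomial; if the product had at most a pole at z = I, dividing by that polynomial would leave sin(1/(z - I)) with at most a pole too — contradiction. (Equivalently, the product's Laurent series still has infinitely many negative powers.)
So the singularity is essential.

Final answer: essential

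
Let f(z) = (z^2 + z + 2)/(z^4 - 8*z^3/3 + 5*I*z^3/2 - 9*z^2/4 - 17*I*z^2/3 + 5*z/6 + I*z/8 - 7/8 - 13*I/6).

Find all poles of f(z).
{-1/3 - 3*I/2, -I, I/2, 3 - I/2}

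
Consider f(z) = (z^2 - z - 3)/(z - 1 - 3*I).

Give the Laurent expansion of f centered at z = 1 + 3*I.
(-12 + 3*I)/(z - 1 - 3*I) + 1 + 6*I + (z - 1 - 3*I)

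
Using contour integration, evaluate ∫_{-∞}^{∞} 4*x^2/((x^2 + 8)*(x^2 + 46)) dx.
Let f(z) = 4*z^2/((z^2 + 8)*(z^2 + 46)). The denominator has no real zeros and deg Q - deg P = 2 ≥ 2, so the integral of f over the upper semicircle |z| = R tends to 0 as R → ∞. Closing the contour in the upper half-plane,
  ∫_{-∞}^{∞} f(x) dx = 2πi · Σ Res(f, z_k)  over the poles with Im z_k > 0.

Zeros of the denominator: z^2 + 46 = 0 gives z = ±sqrt(46)*I; z^2 + 8 = 0 gives z = ±2*sqrt(2)*I.
Upper half-plane: z = 2*sqrt(2)*I, z = sqrt(46)*I (simple).

Each pole is a simple zero of Q(z) = z^4 + 54*z^2 + 368, so Res(f, z₀) = P(z₀)/Q'(z₀) with P(z) = 4*z^2, Q'(z) = 4*z^3 + 108*z:
  Res(f, 2*sqrt(2)*I) = (-32)/(152*sqrt(2)*I) = 2*sqrt(2)*I/19
  Res(f, sqrt(46)*I) = (-184)/(-76*sqrt(46)*I) = -sqrt(46)*I/19

Sum of residues: I*(-sqrt(46) + 2*sqrt(2))/19
∫_{-∞}^{∞} f(x) dx = 2πi · (I*(-sqrt(46) + 2*sqrt(2))/19) = 2*pi*(-2*sqrt(2) + sqrt(46))/19

Final answer: 2*pi*(-2*sqrt(2) + sqrt(46))/19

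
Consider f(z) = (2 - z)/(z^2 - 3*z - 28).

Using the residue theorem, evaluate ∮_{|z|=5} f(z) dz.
By the residue theorem, ∮_C f(z) dz = 2πi · (sum of the residues of f at the poles inside |z| = 5).

The denominator factors as (z - 7)*(z + 4), so the singularities of f are simple poles at z = 7, z = -4.
  |7|² = 49 > 25 = 5², so this pole is outside the contour.
  |-4|² = 16 < 25 = 5², so this pole is inside the contour.

With P(z) = 2 - z and Q(z) = z^2 - 3*z - 28, each pole is simple, so Res(f, z₀) = P(z₀)/Q'(z₀) with Q'(z) = 2*z - 3.
  Res(f, -4) = P(-4)/Q'(-4) = (6)/(-11) = -6/11

∮_C f(z) dz = 2πi · (-6/11) = -12*I*pi/11

Final answer: -12*I*pi/11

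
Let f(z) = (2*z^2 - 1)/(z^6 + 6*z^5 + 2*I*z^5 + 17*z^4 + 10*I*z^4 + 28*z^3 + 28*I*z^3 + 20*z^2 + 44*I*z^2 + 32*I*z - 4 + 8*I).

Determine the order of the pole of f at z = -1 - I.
Factor the denominator:
  z^6 + 6*z^5 + 2*I*z^5 + 17*z^4 + 10*I*z^4 + 28*z^3 + 28*I*z^3 + 20*z^2 + 44*I*z^2 + 32*I*z - 4 + 8*I = (z + 1 + I)^4*(z + 1 - 2*I)*(z + 1)

The numerator P(z) = 2*z^2 - 1 has P(-1 - I) = -1 + 4*I ≠ 0, so no factor of (z + 1 + I) cancels.
Near z = -1 - I we can therefore write f(z) = g(z)/(z + 1 + I)^4 with g analytic at -1 - I and g(-1 - I) ≠ 0 (g is the numerator divided by the remaining denominator factors).

Hence z = -1 - I is a pole of order 4.

Final answer: 4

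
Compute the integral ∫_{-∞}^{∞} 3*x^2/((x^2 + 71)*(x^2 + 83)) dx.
pi*(-sqrt(71) + sqrt(83))/4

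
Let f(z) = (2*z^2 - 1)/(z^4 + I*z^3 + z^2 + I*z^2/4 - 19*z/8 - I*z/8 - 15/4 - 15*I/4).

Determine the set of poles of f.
The singularities of f are the zeros of the denominator. Factoring,
  z^4 + I*z^3 + z^2 + I*z^2/4 - 19*z/8 - I*z/8 - 15/4 - 15*I/4 = (z + 2*I)*(z - 3/2)*(z + 1/2 - 3*I/2)*(z + 1 + I/2)
so the candidates are z = -2*I, z = 3/2, z = -1/2 + 3*I/2, z = -1 - I/2.

Check the numerator P(z) = 2*z^2 - 1 at each one:
  P(-2*I) = -9 ≠ 0, so z = -2*I is a (simple) pole.
  P(3/2) = 7/2 ≠ 0, so z = 3/2 is a (simple) pole.
  P(-1/2 + 3*I/2) = -5 - 3*I ≠ 0, so z = -1/2 + 3*I/2 is a (simple) pole.
  P(-1 - I/2) = 1/2 + 2*I ≠ 0, so z = -1 - I/2 is a (simple) pole.

Poles of f: {-1 - I/2, -1/2 + 3*I/2, -2*I, 3/2}

Final answer: {-1 - I/2, -1/2 + 3*I/2, -2*I, 3/2}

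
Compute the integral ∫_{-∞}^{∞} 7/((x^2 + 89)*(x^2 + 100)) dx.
7*pi*(-89 + 10*sqrt(89))/9790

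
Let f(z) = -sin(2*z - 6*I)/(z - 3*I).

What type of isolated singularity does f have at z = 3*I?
Let u = z - 3*I. The argument of sin is 2*z - 6*I = 2u, so
  f = -sin(2u)/u = -((2u) - (2u)^3/6 + ...)/u = -2 + (4/3)*u^2 - ...
The Laurent expansion about u = 0 has no negative powers; equivalently lim_{z→3*I} f(z) = -2 exists and is finite.
So the singularity is removable.

Final answer: removable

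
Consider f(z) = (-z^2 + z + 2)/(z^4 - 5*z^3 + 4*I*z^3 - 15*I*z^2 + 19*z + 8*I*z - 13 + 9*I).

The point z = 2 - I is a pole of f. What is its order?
3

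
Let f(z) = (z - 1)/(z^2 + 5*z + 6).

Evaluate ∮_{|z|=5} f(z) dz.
By the residue theorem, ∮_C f(z) dz = 2πi · (sum of the residues of f at the poles inside |z| = 5).

The denominator factors as (z + 3)*(z + 2), so the singularities of f are simple poles at z = -3, z = -2.
  |-3|² = 9 < 25 = 5², so this pole is inside the contour.
  |-2|² = 4 < 25 = 5², so this pole is inside the contour.

With P(z) = z - 1 and Q(z) = z^2 + 5*z + 6, each pole is simple, so Res(f, z₀) = P(z₀)/Q'(z₀) with Q'(z) = 2*z + 5.
  Res(f, -3) = P(-3)/Q'(-3) = (-4)/(-1) = 4
  Res(f, -2) = P(-2)/Q'(-2) = (-3)/(1) = -3

Sum of residues inside C: 1
∮_C f(z) dz = 2πi · (1) = 2*I*pi

Final answer: 2*I*pi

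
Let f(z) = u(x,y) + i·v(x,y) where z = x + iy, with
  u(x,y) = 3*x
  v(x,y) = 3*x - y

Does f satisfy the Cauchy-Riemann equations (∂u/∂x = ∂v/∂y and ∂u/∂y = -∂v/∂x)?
∂u/∂x = 3
∂v/∂y = -1
∂u/∂y = 0
∂v/∂x = 3
∂u/∂x ≠ ∂v/∂y and ∂u/∂y ≠ -∂v/∂x; the Cauchy-Riemann equations are not satisfied, so f is not analytic.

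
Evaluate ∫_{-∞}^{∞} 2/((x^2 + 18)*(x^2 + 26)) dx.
Let f(z) = 2/((z^2 + 18)*(z^2 + 26)). The denominator has no real zeros and deg Q - deg P = 4 ≥ 2, so the integral of f over the upper semicircle |z| = R tends to 0 as R → ∞. Closing the contour in the upper half-plane,
  ∫_{-∞}^{∞} f(x) dx = 2πi · Σ Res(f, z_k)  over the poles with Im z_k > 0.

Zeros of the denominator: z^2 + 18 = 0 gives z = ±3*sqrt(2)*I; z^2 + 26 = 0 gives z = ±sqrt(26)*I.
Upper half-plane: z = 3*sqrt(2)*I, z = sqrt(26)*I (simple).

Each pole is a simple zero of Q(z) = z^4 + 44*z^2 + 468, so Res(f, z₀) = P(z₀)/Q'(z₀) with P(z) = 2, Q'(z) = 4*z^3 + 88*z:
  Res(f, 3*sqrt(2)*I) = (2)/(48*sqrt(2)*I) = -sqrt(2)*I/48
  Res(f, sqrt(26)*I) = (2)/(-16*sqrt(26)*I) = sqrt(26)*I/208

Sum of residues: I*(-sqrt(2)/48 + sqrt(26)/208)
∫_{-∞}^{∞} f(x) dx = 2πi · (I*(-sqrt(2)/48 + sqrt(26)/208)) = pi*(-3*sqrt(26) + 13*sqrt(2))/312

Final answer: pi*(-3*sqrt(26) + 13*sqrt(2))/312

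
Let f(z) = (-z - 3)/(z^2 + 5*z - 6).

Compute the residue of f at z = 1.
Write f(z) = P(z)/Q(z) with P(z) = -z - 3 and Q(z) = z^2 + 5*z - 6.
The denominator factors as Q(z) = (z + 6)*(z - 1), so z = 1 is a simple zero of Q and P is analytic there; z = 1 is therefore a simple pole and
  Res(f, z₀) = P(z₀)/Q'(z₀).

Q'(z) = 2*z + 5, so Q'(1) = 7.
P(1) = -4.

Res(f, 1) = (-4)/(7) = -4/7

Final answer: -4/7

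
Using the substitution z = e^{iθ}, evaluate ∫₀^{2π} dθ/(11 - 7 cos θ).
Call the integral J. The integrand is 2π-periodic and we integrate over a full period, so shifting θ does not change the value (θ → θ + π flips the sign of the trig term). Hence
  J = ∫₀^{2π} dθ/(11 + 7 cos θ).
Put z = e^{iθ}: then cos θ = (z + 1/z)/2, dθ = dz/(iz), and z runs once counterclockwise around |z| = 1:
  J = ∮_{|z|=1} 1/(11 + 7*(z + 1/z)/2) · dz/(iz) = (2/i) ∮_{|z|=1} dz/(7*z^2 + 22*z + 7).
The roots of 7*z^2 + 22*z + 7 are z = (-11 ± sqrt(11^2 - 7^2))/7, with sqrt(72) = 6*sqrt(2); their product is 1, so only z₊ = -11/7 + 6*sqrt(2)/7 lies inside the unit circle (z₋ = -11/7 - 6*sqrt(2)/7 lies outside).
z₊ is a simple zero of q(z) = 7*z^2 + 22*z + 7, so Res(1/q, z₊) = 1/q'(z₊) with q'(z) = 14*z + 22; and q'(z₊) = 7*(z₊ - z₋) = 12*sqrt(2).
Therefore J = (2/i) · 2πi · 1/(12*sqrt(2)) = 2*pi/(6*sqrt(2)) = sqrt(2)*pi/6

Final answer: sqrt(2)*pi/6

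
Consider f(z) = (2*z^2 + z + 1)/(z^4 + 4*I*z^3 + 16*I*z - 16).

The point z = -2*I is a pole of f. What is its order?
3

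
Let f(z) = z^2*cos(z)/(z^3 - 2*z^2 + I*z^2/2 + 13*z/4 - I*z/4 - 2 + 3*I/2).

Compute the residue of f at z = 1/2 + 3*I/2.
(17/65 - 19*I/65)*cos(1/2 + 3*I/2)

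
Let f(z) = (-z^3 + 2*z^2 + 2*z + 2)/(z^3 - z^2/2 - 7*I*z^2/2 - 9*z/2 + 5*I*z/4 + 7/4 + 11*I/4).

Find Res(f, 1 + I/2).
Write f(z) = P(z)/Q(z) with P(z) = -z^3 + 2*z^2 + 2*z + 2 and Q(z) = z^3 - z^2/2 - 7*I*z^2/2 - 9*z/2 + 5*I*z/4 + 7/4 + 11*I/4.
The denominator factors as Q(z) = (z + 1 - I)*(z - 1 - I/2)*(z - 1/2 - 2*I), so z = 1 + I/2 is a simple zero of Q and P is analytic there; z = 1 + I/2 is therefore a simple pole and
  Res(f, z₀) = P(z₀)/Q'(z₀).

Q'(z) = 3*z^2 - z - 7*I*z - 9/2 + 5*I/4, so Q'(1 + I/2) = 1/4 - 13*I/4.
P(1 + I/2) = 21/4 + 13*I/8.

Res(f, 1 + I/2) = (21/4 + 13*I/8)/(1/4 - 13*I/4) = -127/340 + 559*I/340

Final answer: -127/340 + 559*I/340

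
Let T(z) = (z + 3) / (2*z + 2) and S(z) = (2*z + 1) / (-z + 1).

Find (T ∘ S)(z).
(-z + 4)/(2*z + 4)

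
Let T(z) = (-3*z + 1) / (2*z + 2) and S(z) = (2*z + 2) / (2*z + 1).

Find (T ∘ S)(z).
(-4*z - 5)/(8*z + 6)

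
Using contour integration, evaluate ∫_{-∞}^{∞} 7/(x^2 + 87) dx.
Let f(z) = 7/(z^2 + 87). The denominator has no real zeros and deg Q - deg P = 2 ≥ 2, so the integral of f over the upper semicircle |z| = R tends to 0 as R → ∞. Closing the contour in the upper half-plane,
  ∫_{-∞}^{∞} f(x) dx = 2πi · Σ Res(f, z_k)  over the poles with Im z_k > 0.

Zeros of the denominator: z^2 + 87 = 0 gives z = ±sqrt(87)*I.
Upper half-plane: z = sqrt(87)*I (simple).

Each pole is a simple zero of Q(z) = z^2 + 87, so Res(f, z₀) = P(z₀)/Q'(z₀) with P(z) = 7, Q'(z) = 2*z:
  Res(f, sqrt(87)*I) = (7)/(2*sqrt(87)*I) = -7*sqrt(87)*I/174

∫_{-∞}^{∞} f(x) dx = 2πi · (-7*sqrt(87)*I/174) = 7*sqrt(87)*pi/87

Final answer: 7*sqrt(87)*pi/87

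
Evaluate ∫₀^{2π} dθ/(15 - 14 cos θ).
Call the integral J. The integrand is 2π-periodic and we integrate over a full period, so shifting θ does not change the value (θ → θ + π flips the sign of the trig term). Hence
  J = ∫₀^{2π} dθ/(15 + 14 cos θ).
Put z = e^{iθ}: then cos θ = (z + 1/z)/2, dθ = dz/(iz), and z runs once counterclockwise around |z| = 1:
  J = ∮_{|z|=1} 1/(15 + 14*(z + 1/z)/2) · dz/(iz) = (2/i) ∮_{|z|=1} dz/(14*z^2 + 30*z + 14).
The roots of 14*z^2 + 30*z + 14 are z = (-15 ± sqrt(15^2 - 14^2))/14, with sqrt(29) = sqrt(29); their product is 1, so only z₊ = -15/14 + sqrt(29)/14 lies inside the unit circle (z₋ = -15/14 - sqrt(29)/14 lies outside).
z₊ is a simple zero of q(z) = 14*z^2 + 30*z + 14, so Res(1/q, z₊) = 1/q'(z₊) with q'(z) = 28*z + 30; and q'(z₊) = 14*(z₊ - z₋) = 2*sqrt(29).
Therefore J = (2/i) · 2πi · 1/(2*sqrt(29)) = 2*pi/(sqrt(29)) = 2*sqrt(29)*pi/29

Final answer: 2*sqrt(29)*pi/29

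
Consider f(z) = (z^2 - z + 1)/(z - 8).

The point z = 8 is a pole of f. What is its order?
Factor the denominator:
  z - 8 = (z - 8)

The numerator P(z) = z^2 - z + 1 has P(8) = 57 ≠ 0, so no factor of (z - 8) cancels.
Near z = 8 we can therefore write f(z) = g(z)/(z - 8) with g analytic at 8 and g(8) ≠ 0 (g is just the numerator).

Hence z = 8 is a pole of order 1.

Final answer: 1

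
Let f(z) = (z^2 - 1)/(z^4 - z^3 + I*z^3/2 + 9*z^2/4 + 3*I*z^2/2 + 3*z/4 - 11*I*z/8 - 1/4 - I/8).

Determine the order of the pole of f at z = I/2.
Factor the denominator:
  z^4 - z^3 + I*z^3/2 + 9*z^2/4 + 3*I*z^2/2 + 3*z/4 - 11*I*z/8 - 1/4 - I/8 = (z - I/2)^3*(z - 1 + 2*I)

The numerator P(z) = z^2 - 1 has P(I/2) = -5/4 ≠ 0, so no factor of (z - I/2) cancels.
Near z = I/2 we can therefore write f(z) = g(z)/(z - I/2)^3 with g analytic at I/2 and g(I/2) ≠ 0 (g is the numerator divided by the remaining denominator factors).

Hence z = I/2 is a pole of order 3.

Final answer: 3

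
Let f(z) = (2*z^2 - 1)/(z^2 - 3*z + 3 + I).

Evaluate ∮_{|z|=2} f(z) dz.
By the residue theorem, ∮_C f(z) dz = 2πi · (sum of the residues of f at the poles inside |z| = 2).

The denominator factors as (z - 1 - I)*(z - 2 + I), so the singularities of f are simple poles at z = 1 + I, z = 2 - I.
  |1 + I|² = 2 < 4 = 2², so this pole is inside the contour.
  |2 - I|² = 5 > 4 = 2², so this pole is outside the contour.

With P(z) = 2*z^2 - 1 and Q(z) = z^2 - 3*z + 3 + I, each pole is simple, so Res(f, z₀) = P(z₀)/Q'(z₀) with Q'(z) = 2*z - 3.
  Res(f, 1 + I) = P(1 + I)/Q'(1 + I) = (-1 + 4*I)/(-1 + 2*I) = 9/5 - 2*I/5

∮_C f(z) dz = 2πi · (9/5 - 2*I/5) = pi*(4/5 + 18*I/5)

Final answer: pi*(4/5 + 18*I/5)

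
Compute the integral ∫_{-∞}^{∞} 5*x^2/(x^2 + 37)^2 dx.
Let f(z) = 5*z^2/(z^2 + 37)^2. The denominator has no real zeros and deg Q - deg P = 2 ≥ 2, so the integral of f over the upper semicircle |z| = R tends to 0 as R → ∞. Closing the contour in the upper half-plane,
  ∫_{-∞}^{∞} f(x) dx = 2πi · Σ Res(f, z_k)  over the poles with Im z_k > 0.

Zeros of the denominator: z^2 + 37 = 0 gives z = ±sqrt(37)*I.
Upper half-plane: z = sqrt(37)*I (a pole of order 2).

Write f(z) = g(z)/(z - sqrt(37)*I)^2 with g(z) = 5*z^2/(z + sqrt(37)*I)^2. For a double pole, Res(f, z₀) = g'(z₀):
  g'(z) = 10*sqrt(37)*I*z/(z + sqrt(37)*I)^3
  Res(f, sqrt(37)*I) = g'(sqrt(37)*I) = -5*sqrt(37)*I/148

∫_{-∞}^{∞} f(x) dx = 2πi · (-5*sqrt(37)*I/148) = 5*sqrt(37)*pi/74

Final answer: 5*sqrt(37)*pi/74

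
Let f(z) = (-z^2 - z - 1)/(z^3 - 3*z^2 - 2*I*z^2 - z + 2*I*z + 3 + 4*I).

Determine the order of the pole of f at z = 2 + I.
Factor the denominator:
  z^3 - 3*z^2 - 2*I*z^2 - z + 2*I*z + 3 + 4*I = (z - 2 - I)^2*(z + 1)

The numerator P(z) = -z^2 - z - 1 has P(2 + I) = -6 - 5*I ≠ 0, so no factor of (z - 2 - I) cancels.
Near z = 2 + I we can therefore write f(z) = g(z)/(z - 2 - I)^2 with g analytic at 2 + I and g(2 + I) ≠ 0 (g is the numerator divided by the remaining denominator factors).

Hence z = 2 + I is a pole of order 2.

Final answer: 2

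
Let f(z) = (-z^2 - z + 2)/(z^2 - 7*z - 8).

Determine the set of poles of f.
The singularities of f are the zeros of the denominator. Factoring,
  z^2 - 7*z - 8 = (z + 1)*(z - 8)
so the candidates are z = -1, z = 8.

Check the numerator P(z) = -z^2 - z + 2 at each one:
  P(-1) = 2 ≠ 0, so z = -1 is a (simple) pole.
  P(8) = -70 ≠ 0, so z = 8 is a (simple) pole.

Poles of f: {-1, 8}

Final answer: {-1, 8}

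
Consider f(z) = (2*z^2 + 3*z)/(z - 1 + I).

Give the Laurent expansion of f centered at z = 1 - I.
Put w = z - (1 - I), i.e. z = w + 1 - I. The denominator is w, so it suffices to rewrite the numerator in powers of w.

P(z) = 2*z^2 + 3*z
P(w + 1 - I) = 3 - 7*I + (7 - 4*I)*w + 2*w^2

Dividing each term by w:
  f = (3 - 7*I)/w + 7 - 4*I + 2*w

Substituting back w = z - 1 + I:
  f(z) = (3 - 7*I)/(z - 1 + I) + 7 - 4*I + 2*(z - 1 + I)

The series is finite because the numerator is a polynomial; the negative powers form the principal part, and the coefficient of 1/(z - 1 + I) gives Res(f, 1 - I) = 3 - 7*I.

Final answer: (3 - 7*I)/(z - 1 + I) + 7 - 4*I + 2*(z - 1 + I)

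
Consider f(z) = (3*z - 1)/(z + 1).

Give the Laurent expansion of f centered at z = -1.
Put w = z - (-1), i.e. z = w - 1. The denominator is w, so it suffices to rewrite the numerator in powers of w.

P(z) = 3*z - 1
P(w - 1) = -4 + 3*w

Dividing each term by w:
  f = -4/w + 3

Substituting back w = z + 1:
  f(z) = -4/(z + 1) + 3

The series is finite because the numerator is a polynomial; the negative powers form the principal part, and the coefficient of 1/(z + 1) gives Res(f, -1) = -4.

Final answer: -4/(z + 1) + 3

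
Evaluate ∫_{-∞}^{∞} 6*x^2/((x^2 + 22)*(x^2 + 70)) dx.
pi*(-sqrt(22) + sqrt(70))/8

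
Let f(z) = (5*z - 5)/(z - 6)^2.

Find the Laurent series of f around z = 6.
Put w = z - (6), i.e. z = w + 6. The denominator is w^2, so it suffices to rewrite the numerator in powers of w.

P(z) = 5*z - 5
P(w + 6) = 25 + 5*w

Dividing each term by w^2:
  f = 25/w^2 + 5/w

Substituting back w = z - 6:
  f(z) = 25/(z - 6)^2 + 5/(z - 6)

The series is finite because the numerator is a polynomial; the negative powers form the principal part, and the coefficient of 1/(z - 6) gives Res(f, 6) = 5.

Final answer: 25/(z - 6)^2 + 5/(z - 6)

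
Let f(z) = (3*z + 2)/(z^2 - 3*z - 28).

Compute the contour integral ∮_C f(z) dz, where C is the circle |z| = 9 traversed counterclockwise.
6*I*pi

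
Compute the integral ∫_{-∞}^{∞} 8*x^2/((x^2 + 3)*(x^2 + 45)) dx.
Let f(z) = 8*z^2/((z^2 + 3)*(z^2 + 45)). The denominator has no real zeros and deg Q - deg P = 2 ≥ 2, so the integral of f over the upper semicircle |z| = R tends to 0 as R → ∞. Closing the contour in the upper half-plane,
  ∫_{-∞}^{∞} f(x) dx = 2πi · Σ Res(f, z_k)  over the poles with Im z_k > 0.

Zeros of the denominator: z^2 + 3 = 0 gives z = ±sqrt(3)*I; z^2 + 45 = 0 gives z = ±3*sqrt(5)*I.
Upper half-plane: z = sqrt(3)*I, z = 3*sqrt(5)*I (simple).

Each pole is a simple zero of Q(z) = z^4 + 48*z^2 + 135, so Res(f, z₀) = P(z₀)/Q'(z₀) with P(z) = 8*z^2, Q'(z) = 4*z^3 + 96*z:
  Res(f, sqrt(3)*I) = (-24)/(84*sqrt(3)*I) = 2*sqrt(3)*I/21
  Res(f, 3*sqrt(5)*I) = (-360)/(-252*sqrt(5)*I) = -2*sqrt(5)*I/7

Sum of residues: 2*I*(-3*sqrt(5) + sqrt(3))/21
∫_{-∞}^{∞} f(x) dx = 2πi · (2*I*(-3*sqrt(5) + sqrt(3))/21) = 4*pi*(-sqrt(3) + 3*sqrt(5))/21

Final answer: 4*pi*(-sqrt(3) + 3*sqrt(5))/21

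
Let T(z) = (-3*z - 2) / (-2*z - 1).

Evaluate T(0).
Substitute z = 0:
  numerator:   -3*(0) - 2 = -2
  denominator: -2*(0) - 1 = -1
T(0) = (-2)/(-1) = 2

Final answer: 2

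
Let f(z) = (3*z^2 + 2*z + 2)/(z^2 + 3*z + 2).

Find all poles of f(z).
The singularities of f are the zeros of the denominator. Factoring,
  z^2 + 3*z + 2 = (z + 2)*(z + 1)
so the candidates are z = -2, z = -1.

Check the numerator P(z) = 3*z^2 + 2*z + 2 at each one:
  P(-2) = 10 ≠ 0, so z = -2 is a (simple) pole.
  P(-1) = 3 ≠ 0, so z = -1 is a (simple) pole.

Poles of f: {-2, -1}

Final answer: {-2, -1}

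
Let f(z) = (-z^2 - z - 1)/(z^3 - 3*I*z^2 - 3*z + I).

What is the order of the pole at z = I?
3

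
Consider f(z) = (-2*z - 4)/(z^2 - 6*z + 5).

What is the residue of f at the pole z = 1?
Write f(z) = P(z)/Q(z) with P(z) = -2*z - 4 and Q(z) = z^2 - 6*z + 5.
The denominator factors as Q(z) = (z - 5)*(z - 1), so z = 1 is a simple zero of Q and P is analytic there; z = 1 is therefore a simple pole and
  Res(f, z₀) = P(z₀)/Q'(z₀).

Q'(z) = 2*z - 6, so Q'(1) = -4.
P(1) = -6.

Res(f, 1) = (-6)/(-4) = 3/2

Final answer: 3/2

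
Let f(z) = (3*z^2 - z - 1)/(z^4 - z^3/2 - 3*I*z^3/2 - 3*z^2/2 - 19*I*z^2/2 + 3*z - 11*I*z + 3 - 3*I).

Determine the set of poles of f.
The singularities of f are the zeros of the denominator. Factoring,
  z^4 - z^3/2 - 3*I*z^3/2 - 3*z^2/2 - 19*I*z^2/2 + 3*z - 11*I*z + 3 - 3*I = (z + 1/2 + I/2)*(z + 1)*(z + 1 + I)*(z - 3 - 3*I)
so the candidates are z = -1/2 - I/2, z = -1, z = -1 - I, z = 3 + 3*I.

Check the numerator P(z) = 3*z^2 - z - 1 at each one:
  P(-1/2 - I/2) = -1/2 + 2*I ≠ 0, so z = -1/2 - I/2 is a (simple) pole.
  P(-1) = 3 ≠ 0, so z = -1 is a (simple) pole.
  P(-1 - I) = 7*I ≠ 0, so z = -1 - I is a (simple) pole.
  P(3 + 3*I) = -4 + 51*I ≠ 0, so z = 3 + 3*I is a (simple) pole.

Poles of f: {-1 - I, -1, -1/2 - I/2, 3 + 3*I}

Final answer: {-1 - I, -1, -1/2 - I/2, 3 + 3*I}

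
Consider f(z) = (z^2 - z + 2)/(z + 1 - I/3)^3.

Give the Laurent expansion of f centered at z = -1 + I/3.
Put w = z - (-1 + I/3), i.e. z = w - 1 + I/3. The denominator is w^3, so it suffices to rewrite the numerator in powers of w.

P(z) = z^2 - z + 2
P(w - 1 + I/3) = 35/9 - I + (-3 + 2*I/3)*w + w^2

Dividing each term by w^3:
  f = (35/9 - I)/w^3 + (-3 + 2*I/3)/w^2 + 1/w

Substituting back w = z + 1 - I/3:
  f(z) = (35/9 - I)/(z + 1 - I/3)^3 + (-3 + 2*I/3)/(z + 1 - I/3)^2 + 1/(z + 1 - I/3)

The series is finite because the numerator is a polynomial; the negative powers form the principal part, and the coefficient of 1/(z + 1 - I/3) gives Res(f, -1 + I/3) = 1.

Final answer: (35/9 - I)/(z + 1 - I/3)^3 + (-3 + 2*I/3)/(z + 1 - I/3)^2 + 1/(z + 1 - I/3)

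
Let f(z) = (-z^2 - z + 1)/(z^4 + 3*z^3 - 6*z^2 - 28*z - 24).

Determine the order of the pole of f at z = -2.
Factor the denominator:
  z^4 + 3*z^3 - 6*z^2 - 28*z - 24 = (z + 2)^3*(z - 3)

The numerator P(z) = -z^2 - z + 1 has P(-2) = -1 ≠ 0, so no factor of (z + 2) cancels.
Near z = -2 we can therefore write f(z) = g(z)/(z + 2)^3 with g analytic at -2 and g(-2) ≠ 0 (g is the numerator divided by the remaining denominator factors).

Hence z = -2 is a pole of order 3.

Final answer: 3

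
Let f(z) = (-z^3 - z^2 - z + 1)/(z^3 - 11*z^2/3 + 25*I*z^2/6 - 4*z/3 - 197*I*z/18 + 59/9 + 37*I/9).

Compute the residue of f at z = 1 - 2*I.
Write f(z) = P(z)/Q(z) with P(z) = -z^3 - z^2 - z + 1 and Q(z) = z^3 - 11*z^2/3 + 25*I*z^2/6 - 4*z/3 - 197*I*z/18 + 59/9 + 37*I/9.
The denominator factors as Q(z) = (z - 2/3 + 3*I/2)*(z - 1 + 2*I)*(z - 2 + 2*I/3), so z = 1 - 2*I is a simple zero of Q and P is analytic there; z = 1 - 2*I is therefore a simple pole and
  Res(f, z₀) = P(z₀)/Q'(z₀).

Q'(z) = 3*z^2 - 22*z/3 + 25*I*z/3 - 4/3 - 197*I/18, so Q'(1 - 2*I) = -1 + I/18.
P(1 - 2*I) = 14 + 4*I.

Res(f, 1 - 2*I) = (14 + 4*I)/(-1 + I/18) = -4464/325 - 1548*I/325

Final answer: -4464/325 - 1548*I/325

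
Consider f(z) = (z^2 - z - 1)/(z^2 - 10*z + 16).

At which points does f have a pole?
The singularities of f are the zeros of the denominator. Factoring,
  z^2 - 10*z + 16 = (z - 2)*(z - 8)
so the candidates are z = 2, z = 8.

Check the numerator P(z) = z^2 - z - 1 at each one:
  P(2) = 1 ≠ 0, so z = 2 is a (simple) pole.
  P(8) = 55 ≠ 0, so z = 8 is a (simple) pole.

Poles of f: {2, 8}

Final answer: {2, 8}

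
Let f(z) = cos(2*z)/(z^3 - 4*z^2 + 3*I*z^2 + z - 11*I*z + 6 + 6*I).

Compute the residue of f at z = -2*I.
(1/26 - 5*I/26)*cosh(4)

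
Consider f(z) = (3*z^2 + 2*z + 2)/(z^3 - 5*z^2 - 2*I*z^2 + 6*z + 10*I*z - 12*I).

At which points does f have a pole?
The singularities of f are the zeros of the denominator. Factoring,
  z^3 - 5*z^2 - 2*I*z^2 + 6*z + 10*I*z - 12*I = (z - 3)*(z - 2)*(z - 2*I)
so the candidates are z = 3, z = 2, z = 2*I.

Check the numerator P(z) = 3*z^2 + 2*z + 2 at each one:
  P(3) = 35 ≠ 0, so z = 3 is a (simple) pole.
  P(2) = 18 ≠ 0, so z = 2 is a (simple) pole.
  P(2*I) = -10 + 4*I ≠ 0, so z = 2*I is a (simple) pole.

Poles of f: {2*I, 2, 3}

Final answer: {2*I, 2, 3}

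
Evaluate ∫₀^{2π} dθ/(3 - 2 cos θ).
2*sqrt(5)*pi/5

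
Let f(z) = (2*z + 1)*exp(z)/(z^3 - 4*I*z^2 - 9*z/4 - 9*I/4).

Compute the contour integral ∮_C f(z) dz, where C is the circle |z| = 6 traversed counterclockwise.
pi*(-2 + 2*I/3)*exp(3*I/2) + pi*(-2/7 - 2*I/7)*exp(-I/2) + pi*(16/7 - 8*I/21)*exp(3*I)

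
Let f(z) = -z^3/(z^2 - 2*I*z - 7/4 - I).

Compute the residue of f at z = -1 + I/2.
Write f(z) = P(z)/Q(z) with P(z) = -z^3 and Q(z) = z^2 - 2*I*z - 7/4 - I.
The denominator factors as Q(z) = (z - 1 - 3*I/2)*(z + 1 - I/2), so z = -1 + I/2 is a simple zero of Q and P is analytic there; z = -1 + I/2 is therefore a simple pole and
  Res(f, z₀) = P(z₀)/Q'(z₀).

Q'(z) = 2*z - 2*I, so Q'(-1 + I/2) = -2 - I.
P(-1 + I/2) = 1/4 - 11*I/8.

Res(f, -1 + I/2) = (1/4 - 11*I/8)/(-2 - I) = 7/40 + 3*I/5

Final answer: 7/40 + 3*I/5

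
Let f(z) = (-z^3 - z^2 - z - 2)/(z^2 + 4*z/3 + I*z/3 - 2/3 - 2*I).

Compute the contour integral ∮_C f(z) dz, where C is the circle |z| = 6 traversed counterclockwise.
pi*(46/9 - 4*I)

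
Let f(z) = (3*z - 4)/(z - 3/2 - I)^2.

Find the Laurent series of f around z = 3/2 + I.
Put w = z - (3/2 + I), i.e. z = w + 3/2 + I. The denominator is w^2, so it suffices to rewrite the numerator in powers of w.

P(z) = 3*z - 4
P(w + 3/2 + I) = 1/2 + 3*I + 3*w

Dividing each term by w^2:
  f = (1/2 + 3*I)/w^2 + 3/w

Substituting back w = z - 3/2 - I:
  f(z) = (1/2 + 3*I)/(z - 3/2 - I)^2 + 3/(z - 3/2 - I)

The series is finite because the numerator is a polynomial; the negative powers form the principal part, and the coefficient of 1/(z - 3/2 - I) gives Res(f, 3/2 + I) = 3.

Final answer: (1/2 + 3*I)/(z - 3/2 - I)^2 + 3/(z - 3/2 - I)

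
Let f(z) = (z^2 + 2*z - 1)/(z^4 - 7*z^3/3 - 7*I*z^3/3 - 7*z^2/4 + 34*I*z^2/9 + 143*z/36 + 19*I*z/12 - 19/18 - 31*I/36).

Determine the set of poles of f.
The singularities of f are the zeros of the denominator. Factoring,
  z^4 - 7*z^3/3 - 7*I*z^3/3 - 7*z^2/4 + 34*I*z^2/9 + 143*z/36 + 19*I*z/12 - 19/18 - 31*I/36 = (z - 2 - I/3)*(z - 1/3)*(z + 1 - I/2)*(z - 1 - 3*I/2)
so the candidates are z = 2 + I/3, z = 1/3, z = -1 + I/2, z = 1 + 3*I/2.

Check the numerator P(z) = z^2 + 2*z - 1 at each one:
  P(2 + I/3) = 62/9 + 2*I ≠ 0, so z = 2 + I/3 is a (simple) pole.
  P(1/3) = -2/9 ≠ 0, so z = 1/3 is a (simple) pole.
  P(-1 + I/2) = -9/4 ≠ 0, so z = -1 + I/2 is a (simple) pole.
  P(1 + 3*I/2) = -1/4 + 6*I ≠ 0, so z = 1 + 3*I/2 is a (simple) pole.

Poles of f: {-1 + I/2, 1/3, 1 + 3*I/2, 2 + I/3}

Final answer: {-1 + I/2, 1/3, 1 + 3*I/2, 2 + I/3}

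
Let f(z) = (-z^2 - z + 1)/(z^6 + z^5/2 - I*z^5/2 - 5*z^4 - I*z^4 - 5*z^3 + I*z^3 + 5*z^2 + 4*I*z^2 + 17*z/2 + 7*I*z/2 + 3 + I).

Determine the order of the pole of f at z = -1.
Factor the denominator:
  z^6 + z^5/2 - I*z^5/2 - 5*z^4 - I*z^4 - 5*z^3 + I*z^3 + 5*z^2 + 4*I*z^2 + 17*z/2 + 7*I*z/2 + 3 + I = (z + 1)^4*(z - 3/2 - I/2)*(z - 2)

The numerator P(z) = -z^2 - z + 1 has P(-1) = 1 ≠ 0, so no factor of (z + 1) cancels.
Near z = -1 we can therefore write f(z) = g(z)/(z + 1)^4 with g analytic at -1 and g(-1) ≠ 0 (g is the numerator divided by the remaining denominator factors).

Hence z = -1 is a pole of order 4.

Final answer: 4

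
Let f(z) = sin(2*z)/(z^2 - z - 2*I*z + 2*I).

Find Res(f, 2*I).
(2/5 - I/5)*sinh(4)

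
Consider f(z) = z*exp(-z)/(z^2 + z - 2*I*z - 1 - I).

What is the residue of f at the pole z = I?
Write f(z) = P(z)/Q(z) with P(z) = z*exp(-z) and Q(z) = z^2 + z - 2*I*z - 1 - I.
The denominator factors as Q(z) = (z - I)*(z + 1 - I), so z = I is a simple zero of Q and P is analytic there; z = I is therefore a simple pole and
  Res(f, z₀) = P(z₀)/Q'(z₀).

Q'(z) = 2*z + 1 - 2*I, so Q'(I) = 1.
P(I) = I*exp(-I).

Res(f, I) = (I*exp(-I))/(1) = I*exp(-I)

Final answer: I*exp(-I)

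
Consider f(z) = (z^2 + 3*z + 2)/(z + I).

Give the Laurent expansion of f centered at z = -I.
Put w = z - (-I), i.e. z = w - I. The denominator is w, so it suffices to rewrite the numerator in powers of w.

P(z) = z^2 + 3*z + 2
P(w - I) = 1 - 3*I + (3 - 2*I)*w + w^2

Dividing each term by w:
  f = (1 - 3*I)/w + 3 - 2*I + w

Substituting back w = z + I:
  f(z) = (1 - 3*I)/(z + I) + 3 - 2*I + (z + I)

The series is finite because the numerator is a polynomial; the negative powers form the principal part, and the coefficient of 1/(z + I) gives Res(f, -I) = 1 - 3*I.

Final answer: (1 - 3*I)/(z + I) + 3 - 2*I + (z + I)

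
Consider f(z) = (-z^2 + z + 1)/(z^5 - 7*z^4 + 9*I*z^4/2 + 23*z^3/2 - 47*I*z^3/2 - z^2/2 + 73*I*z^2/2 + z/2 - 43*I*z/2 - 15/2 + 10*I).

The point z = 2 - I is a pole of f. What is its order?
3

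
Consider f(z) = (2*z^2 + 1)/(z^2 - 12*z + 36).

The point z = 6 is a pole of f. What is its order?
Factor the denominator:
  z^2 - 12*z + 36 = (z - 6)^2

The numerator P(z) = 2*z^2 + 1 has P(6) = 73 ≠ 0, so no factor of (z - 6) cancels.
Near z = 6 we can therefore write f(z) = g(z)/(z - 6)^2 with g analytic at 6 and g(6) ≠ 0 (g is just the numerator).

Hence z = 6 is a pole of order 2.

Final answer: 2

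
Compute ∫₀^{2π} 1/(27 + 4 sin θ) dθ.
Call the integral J. The integrand is 2π-periodic and we integrate over a full period, so shifting θ does not change the value (θ → θ + π/2 turns sin θ into cos θ). Hence
  J = ∫₀^{2π} dθ/(27 + 4 cos θ).
Put z = e^{iθ}: then cos θ = (z + 1/z)/2, dθ = dz/(iz), and z runs once counterclockwise around |z| = 1:
  J = ∮_{|z|=1} 1/(27 + 4*(z + 1/z)/2) · dz/(iz) = (2/i) ∮_{|z|=1} dz/(4*z^2 + 54*z + 4).
The roots of 4*z^2 + 54*z + 4 are z = (-27 ± sqrt(27^2 - 4^2))/4, with sqrt(713) = sqrt(713); their product is 1, so only z₊ = -27/4 + sqrt(713)/4 lies inside the unit circle (z₋ = -27/4 - sqrt(713)/4 lies outside).
z₊ is a simple zero of q(z) = 4*z^2 + 54*z + 4, so Res(1/q, z₊) = 1/q'(z₊) with q'(z) = 8*z + 54; and q'(z₊) = 4*(z₊ - z₋) = 2*sqrt(713).
Therefore J = (2/i) · 2πi · 1/(2*sqrt(713)) = 2*pi/(sqrt(713)) = 2*sqrt(713)*pi/713

Final answer: 2*sqrt(713)*pi/713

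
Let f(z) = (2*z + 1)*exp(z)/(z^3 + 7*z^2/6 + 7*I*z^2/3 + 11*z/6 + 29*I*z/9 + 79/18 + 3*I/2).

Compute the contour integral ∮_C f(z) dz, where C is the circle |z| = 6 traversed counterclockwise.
By the residue theorem, ∮_C f(z) dz = 2πi · (sum of the residues of f at the poles inside |z| = 6).

The denominator factors as (z + 3/2 + I/3)*(z - 1/3 + 3*I)*(z - I), so the singularities of f are simple poles at z = -3/2 - I/3, z = 1/3 - 3*I, z = I.
  |-3/2 - I/3|² = 85/36 < 36 = 6², so this pole is inside the contour.
  |1/3 - 3*I|² = 82/9 < 36 = 6², so this pole is inside the contour.
  |I|² = 1 < 36 = 6², so this pole is inside the contour.

With P(z) = (2*z + 1)*exp(z) and Q(z) = z^3 + 7*z^2/6 + 7*I*z^2/3 + 11*z/6 + 29*I*z/9 + 79/18 + 3*I/2, each pole is simple, so Res(f, z₀) = P(z₀)/Q'(z₀) with Q'(z) = 3*z^2 + 7*z/3 + 14*I*z/3 + 11/6 + 29*I/9.
  Res(f, -3/2 - I/3) = P(-3/2 - I/3)/Q'(-3/2 - I/3) = ((-2 - 2*I/3)*exp(-3/2 - I/3))/(227/36 - 14*I/9) = (-3000/10933 - 1896*I/10933)*exp(-3/2 - I/3)
  Res(f, 1/3 - 3*I) = P(1/3 - 3*I)/Q'(1/3 - 3*I) = ((5/3 - 6*I)*exp(1/3 - 3*I))/(-181/18 - 74*I/9) = (10554/54665 + 23988*I/54665)*exp(1/3 - 3*I)
  Res(f, I) = P(I)/Q'(I) = ((1 + 2*I)*exp(I))/(-35/6 + 50*I/9) = (342/4205 - 1116*I/4205)*exp(I)

Sum of residues inside C: (10554/54665 + 23988*I/54665)*exp(1/3 - 3*I) + (342/4205 - 1116*I/4205)*exp(I) + (-3000/10933 - 1896*I/10933)*exp(-3/2 - I/3)
∮_C f(z) dz = 2πi · ((10554/54665 + 23988*I/54665)*exp(1/3 - 3*I) + (342/4205 - 1116*I/4205)*exp(I) + (-3000/10933 - 1896*I/10933)*exp(-3/2 - I/3)) = pi*(-47976/54665 + 21108*I/54665)*exp(1/3 - 3*I) + pi*(3792/10933 - 6000*I/10933)*exp(-3/2 - I/3) + pi*(2232/4205 + 684*I/4205)*exp(I)

Final answer: pi*(-47976/54665 + 21108*I/54665)*exp(1/3 - 3*I) + pi*(3792/10933 - 6000*I/10933)*exp(-3/2 - I/3) + pi*(2232/4205 + 684*I/4205)*exp(I)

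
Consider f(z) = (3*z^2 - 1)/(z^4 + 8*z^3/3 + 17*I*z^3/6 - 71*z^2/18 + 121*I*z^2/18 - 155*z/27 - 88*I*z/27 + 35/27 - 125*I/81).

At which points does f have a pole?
The singularities of f are the zeros of the denominator. Factoring,
  z^4 + 8*z^3/3 + 17*I*z^3/6 - 71*z^2/18 + 121*I*z^2/18 - 155*z/27 - 88*I*z/27 + 35/27 - 125*I/81 = (z + 1/3 + I)*(z - 1/3 + I)*(z + 3 + I/3)*(z - 1/3 + I/2)
so the candidates are z = -1/3 - I, z = 1/3 - I, z = -3 - I/3, z = 1/3 - I/2.

Check the numerator P(z) = 3*z^2 - 1 at each one:
  P(-1/3 - I) = -11/3 + 2*I ≠ 0, so z = -1/3 - I is a (simple) pole.
  P(1/3 - I) = -11/3 - 2*I ≠ 0, so z = 1/3 - I is a (simple) pole.
  P(-3 - I/3) = 77/3 + 6*I ≠ 0, so z = -3 - I/3 is a (simple) pole.
  P(1/3 - I/2) = -17/12 - I ≠ 0, so z = 1/3 - I/2 is a (simple) pole.

Poles of f: {-3 - I/3, -1/3 - I, 1/3 - I, 1/3 - I/2}

Final answer: {-3 - I/3, -1/3 - I, 1/3 - I, 1/3 - I/2}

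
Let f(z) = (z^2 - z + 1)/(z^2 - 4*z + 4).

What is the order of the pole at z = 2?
Factor the denominator:
  z^2 - 4*z + 4 = (z - 2)^2

The numerator P(z) = z^2 - z + 1 has P(2) = 3 ≠ 0, so no factor of (z - 2) cancels.
Near z = 2 we can therefore write f(z) = g(z)/(z - 2)^2 with g analytic at 2 and g(2) ≠ 0 (g is just the numerator).

Hence z = 2 is a pole of order 2.

Final answer: 2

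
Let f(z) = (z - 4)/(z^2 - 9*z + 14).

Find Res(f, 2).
2/5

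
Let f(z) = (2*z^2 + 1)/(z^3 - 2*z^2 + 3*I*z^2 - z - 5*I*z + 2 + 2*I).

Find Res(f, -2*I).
Write f(z) = P(z)/Q(z) with P(z) = 2*z^2 + 1 and Q(z) = z^3 - 2*z^2 + 3*I*z^2 - z - 5*I*z + 2 + 2*I.
The denominator factors as Q(z) = (z - 1 + I)*(z + 2*I)*(z - 1), so z = -2*I is a simple zero of Q and P is analytic there; z = -2*I is therefore a simple pole and
  Res(f, z₀) = P(z₀)/Q'(z₀).

Q'(z) = 3*z^2 - 4*z + 6*I*z - 1 - 5*I, so Q'(-2*I) = -1 + 3*I.
P(-2*I) = -7.

Res(f, -2*I) = (-7)/(-1 + 3*I) = 7/10 + 21*I/10

Final answer: 7/10 + 21*I/10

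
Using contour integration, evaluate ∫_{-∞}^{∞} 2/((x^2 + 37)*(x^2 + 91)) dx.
Let f(z) = 2/((z^2 + 37)*(z^2 + 91)). The denominator has no real zeros and deg Q - deg P = 4 ≥ 2, so the integral of f over the upper semicircle |z| = R tends to 0 as R → ∞. Closing the contour in the upper half-plane,
  ∫_{-∞}^{∞} f(x) dx = 2πi · Σ Res(f, z_k)  over the poles with Im z_k > 0.

Zeros of the denominator: z^2 + 91 = 0 gives z = ±sqrt(91)*I; z^2 + 37 = 0 gives z = ±sqrt(37)*I.
Upper half-plane: z = sqrt(37)*I, z = sqrt(91)*I (simple).

Each pole is a simple zero of Q(z) = z^4 + 128*z^2 + 3367, so Res(f, z₀) = P(z₀)/Q'(z₀) with P(z) = 2, Q'(z) = 4*z^3 + 256*z:
  Res(f, sqrt(37)*I) = (2)/(108*sqrt(37)*I) = -sqrt(37)*I/1998
  Res(f, sqrt(91)*I) = (2)/(-108*sqrt(91)*I) = sqrt(91)*I/4914

Sum of residues: I*(-sqrt(37)/1998 + sqrt(91)/4914)
∫_{-∞}^{∞} f(x) dx = 2πi · (I*(-sqrt(37)/1998 + sqrt(91)/4914)) = pi*(-37*sqrt(91) + 91*sqrt(37))/90909

Final answer: pi*(-37*sqrt(91) + 91*sqrt(37))/90909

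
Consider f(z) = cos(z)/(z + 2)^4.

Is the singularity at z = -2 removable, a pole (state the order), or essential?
pole of order 4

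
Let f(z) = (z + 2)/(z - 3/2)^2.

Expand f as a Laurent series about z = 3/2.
Put w = z - (3/2), i.e. z = w + 3/2. The denominator is w^2, so it suffices to rewrite the numerator in powers of w.

P(z) = z + 2
P(w + 3/2) = 7/2 + w

Dividing each term by w^2:
  f = 7/(2*w^2) + 1/w

Substituting back w = z - 3/2:
  f(z) = 7/(2*(z - 3/2)^2) + 1/(z - 3/2)

The series is finite because the numerator is a polynomial; the negative powers form the principal part, and the coefficient of 1/(z - 3/2) gives Res(f, 3/2) = 1.

Final answer: 7/(2*(z - 3/2)^2) + 1/(z - 3/2)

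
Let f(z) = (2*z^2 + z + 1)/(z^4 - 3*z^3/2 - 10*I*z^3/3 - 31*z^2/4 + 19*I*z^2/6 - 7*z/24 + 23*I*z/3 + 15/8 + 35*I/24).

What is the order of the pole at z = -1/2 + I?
2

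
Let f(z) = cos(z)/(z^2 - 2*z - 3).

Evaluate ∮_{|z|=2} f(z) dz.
-I*pi*cos(1)/2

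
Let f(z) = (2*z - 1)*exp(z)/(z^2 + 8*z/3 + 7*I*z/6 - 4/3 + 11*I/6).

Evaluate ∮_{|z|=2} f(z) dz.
pi*(324/401 - 64*I/401)*exp(1/3 - 2*I/3)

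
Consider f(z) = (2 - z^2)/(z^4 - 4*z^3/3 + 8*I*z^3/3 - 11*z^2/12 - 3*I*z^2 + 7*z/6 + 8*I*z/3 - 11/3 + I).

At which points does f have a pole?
The singularities of f are the zeros of the denominator. Factoring,
  z^4 - 4*z^3/3 + 8*I*z^3/3 - 11*z^2/12 - 3*I*z^2 + 7*z/6 + 8*I*z/3 - 11/3 + I = (z - 1/2 - I)*(z + 2*I)*(z - 3/2 + I)*(z + 2/3 + 2*I/3)
so the candidates are z = 1/2 + I, z = -2*I, z = 3/2 - I, z = -2/3 - 2*I/3.

Check the numerator P(z) = 2 - z^2 at each one:
  P(1/2 + I) = 11/4 - I ≠ 0, so z = 1/2 + I is a (simple) pole.
  P(-2*I) = 6 ≠ 0, so z = -2*I is a (simple) pole.
  P(3/2 - I) = 3/4 + 3*I ≠ 0, so z = 3/2 - I is a (simple) pole.
  P(-2/3 - 2*I/3) = 2 - 8*I/9 ≠ 0, so z = -2/3 - 2*I/3 is a (simple) pole.

Poles of f: {-2/3 - 2*I/3, -2*I, 1/2 + I, 3/2 - I}

Final answer: {-2/3 - 2*I/3, -2*I, 1/2 + I, 3/2 - I}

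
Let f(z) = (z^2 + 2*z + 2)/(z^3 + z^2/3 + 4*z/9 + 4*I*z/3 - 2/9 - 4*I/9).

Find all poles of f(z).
The singularities of f are the zeros of the denominator. Factoring,
  z^3 + z^2/3 + 4*z/9 + 4*I*z/3 - 2/9 - 4*I/9 = (z - 1/3)*(z + 1 - I)*(z - 1/3 + I)
so the candidates are z = 1/3, z = -1 + I, z = 1/3 - I.

Check the numerator P(z) = z^2 + 2*z + 2 at each one:
  P(1/3) = 25/9 ≠ 0, so z = 1/3 is a (simple) pole.
  P(-1 + I) = 0, so the factor (z + 1 - I) cancels and z = -1 + I is only a removable singularity, not a pole.
  P(1/3 - I) = 16/9 - 8*I/3 ≠ 0, so z = 1/3 - I is a (simple) pole.

Poles of f: {1/3 - I, 1/3}

Final answer: {1/3 - I, 1/3}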